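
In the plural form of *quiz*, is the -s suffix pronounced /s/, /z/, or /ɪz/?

/ɪz/

The stem *quiz* ends in a sibilant (/s, z, ʃ, ʒ, tʃ, dʒ/).
The plural suffix surfaces as /ɪz/ after sibilants, /s/ after other voiceless consonants, and /z/ after other voiced sounds.
So the plural -s on *quiz* is pronounced /ɪz/.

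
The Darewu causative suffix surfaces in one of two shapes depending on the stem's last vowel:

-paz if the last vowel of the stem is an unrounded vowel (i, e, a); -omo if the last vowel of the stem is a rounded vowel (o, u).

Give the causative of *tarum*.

tarumomo

Since the last vowel of *tarum* is /u/ (a rounded vowel), it takes -omo, giving *tarumomo*.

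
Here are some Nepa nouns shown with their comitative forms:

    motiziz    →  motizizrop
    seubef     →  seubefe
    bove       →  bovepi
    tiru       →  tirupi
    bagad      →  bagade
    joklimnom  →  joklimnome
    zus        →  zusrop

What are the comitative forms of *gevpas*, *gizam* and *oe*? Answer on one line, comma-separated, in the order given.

gevpasrop, gizame, oepi

The suffix is conditioned by the final sound: -rop when the stem ends in a sibilant (*motiziz*, *zus*); -e when the stem ends in a non-sibilant consonant (*seubef*, *bagad*, *joklimnom*); -pi when the stem ends in a vowel (*bove*, *tiru*).
The final sound of *gevpas* is /s/, which is a sibilant, so the suffix is -rop, giving *gevpasrop*.
*gizam* — final sound /m/ (a non-sibilant consonant) → -e → *gizame*.
*oe*: final sound = /e/, a vowel → -pi → *oepi*.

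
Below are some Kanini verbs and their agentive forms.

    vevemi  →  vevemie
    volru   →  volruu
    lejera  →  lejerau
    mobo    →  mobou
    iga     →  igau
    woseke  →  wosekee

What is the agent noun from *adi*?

The pattern is front/back vowel harmony: -e when the last vowel of the stem is a front vowel (*vevemi*, *woseke*); -u when the last vowel of the stem is a back vowel (*volru*, *lejera*, *mobo*, *iga*).
Since the last vowel of *adi* is /i/ (a front vowel), it takes -e, giving *adie*.

adie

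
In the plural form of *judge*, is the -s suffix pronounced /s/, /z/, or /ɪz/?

The stem *judge* ends in a sibilant (/s, z, ʃ, ʒ, tʃ, dʒ/).
The plural suffix surfaces as /ɪz/ after sibilants, /s/ after other voiceless consonants, and /z/ after other voiced sounds.
So the plural -s on *judge* is pronounced /ɪz/.

/ɪz/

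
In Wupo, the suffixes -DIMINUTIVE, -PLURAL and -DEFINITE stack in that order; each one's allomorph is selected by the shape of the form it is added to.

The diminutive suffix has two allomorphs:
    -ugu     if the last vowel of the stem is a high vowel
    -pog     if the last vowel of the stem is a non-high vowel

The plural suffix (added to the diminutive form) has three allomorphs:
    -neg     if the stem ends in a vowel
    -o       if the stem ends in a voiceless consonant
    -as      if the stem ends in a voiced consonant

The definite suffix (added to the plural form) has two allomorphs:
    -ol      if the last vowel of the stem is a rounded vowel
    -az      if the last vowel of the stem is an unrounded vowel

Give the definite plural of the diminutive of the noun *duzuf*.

duzufugunegaz

The last vowel of *duzuf* is /u/, which is a high vowel, so the diminutive suffix is -ugu, giving *duzufugu*.
The final sound of the diminutive form *duzufugu* is /u/, which is a vowel, so the plural suffix is -neg, giving *duzufuguneg*.
The plural form *duzufuguneg* — last vowel /e/ (an unrounded vowel) → -az → *duzufugunegaz*.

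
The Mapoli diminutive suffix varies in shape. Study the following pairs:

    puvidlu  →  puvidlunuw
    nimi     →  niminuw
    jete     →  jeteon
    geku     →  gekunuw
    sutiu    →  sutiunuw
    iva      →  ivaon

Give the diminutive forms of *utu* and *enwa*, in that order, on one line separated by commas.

The alternation tracks the last vowel of the stem — -nuw when the last vowel of the stem is a high vowel (*puvidlu*, *nimi*, *geku*, *sutiu*); -on when the last vowel of the stem is a non-high vowel (*jete*, *iva*).
The last vowel of *utu* is /u/, which is a high vowel, so the suffix is -nuw, giving *utunuw*.
The last vowel of *enwa* is /a/, which is a non-high vowel, so the suffix is -on, giving *enwaon*.

utunuw, enwaon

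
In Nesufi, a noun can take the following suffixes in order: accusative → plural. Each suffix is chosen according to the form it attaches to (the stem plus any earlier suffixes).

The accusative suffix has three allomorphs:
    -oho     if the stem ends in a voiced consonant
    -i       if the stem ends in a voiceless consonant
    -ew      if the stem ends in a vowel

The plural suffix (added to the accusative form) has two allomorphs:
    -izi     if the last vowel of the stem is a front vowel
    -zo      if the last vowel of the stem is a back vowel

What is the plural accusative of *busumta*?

busumtaewizi

The final sound of *busumta* is /a/, which is a vowel, so the accusative suffix is -ew, giving *busumtaew*.
Since the last vowel of the accusative form *busumtaew* is /e/ (a front vowel), it takes -izi, giving *busumtaewizi*.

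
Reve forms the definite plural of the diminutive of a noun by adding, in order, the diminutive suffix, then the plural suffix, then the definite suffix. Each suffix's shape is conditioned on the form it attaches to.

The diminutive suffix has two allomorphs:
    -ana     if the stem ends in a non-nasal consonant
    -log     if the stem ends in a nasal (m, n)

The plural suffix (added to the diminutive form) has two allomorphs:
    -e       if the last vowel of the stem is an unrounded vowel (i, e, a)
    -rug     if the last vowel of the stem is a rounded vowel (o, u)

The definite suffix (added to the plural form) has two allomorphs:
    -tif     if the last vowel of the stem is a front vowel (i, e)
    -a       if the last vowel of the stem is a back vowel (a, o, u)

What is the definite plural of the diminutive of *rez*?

Since the final consonant of *rez* is /z/ (non-nasal), it takes -ana, giving *rezana*.
The last vowel of the diminutive form *rezana* is /a/, which is an unrounded vowel, so the plural suffix is -e, giving *rezanae*.
The last vowel of the plural form *rezanae* is /e/, which is a front vowel, so the definite suffix is -tif, giving *rezanaetif*.

rezanaetif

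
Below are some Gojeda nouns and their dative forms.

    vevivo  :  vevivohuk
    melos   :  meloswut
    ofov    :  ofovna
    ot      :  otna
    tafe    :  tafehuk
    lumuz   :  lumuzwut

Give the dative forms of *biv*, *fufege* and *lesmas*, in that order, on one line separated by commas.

bivna, fufegehuk, lesmaswut

The suffix is conditioned by the final sound: -wut when the stem ends in a sibilant (*melos*, *lumuz*); -na when the stem ends in a non-sibilant consonant (*ofov*, *ot*); -huk when the stem ends in a vowel (*vevivo*, *tafe*).
Since the final sound of *biv* is /v/ (a non-sibilant consonant), it takes -na, giving *bivna*.
The final sound of *fufege* is /e/, which is a vowel, so the suffix is -huk, giving *fufegehuk*.
The final sound of *lesmas* is /s/, which is a sibilant, so the suffix is -wut, giving *lesmaswut*.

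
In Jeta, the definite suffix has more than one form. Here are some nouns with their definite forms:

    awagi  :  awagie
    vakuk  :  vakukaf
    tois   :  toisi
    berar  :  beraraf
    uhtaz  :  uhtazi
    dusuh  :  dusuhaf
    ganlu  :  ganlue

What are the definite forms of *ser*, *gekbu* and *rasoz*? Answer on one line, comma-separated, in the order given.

The pattern is sibilance of the final sound: -i when the stem ends in a sibilant (*tois*, *uhtaz*); -af when the stem ends in a non-sibilant consonant (*vakuk*, *berar*, *dusuh*); -e when the stem ends in a vowel (*awagi*, *ganlu*).
Since the final sound of *ser* is /r/ (a non-sibilant consonant), it takes -af, giving *seraf*.
Since the final sound of *gekbu* is /u/ (a vowel), it takes -e, giving *gekbue*.
*rasoz*: final sound = /z/, a sibilant → -i → *rasozi*.

seraf, gekbue, rasozi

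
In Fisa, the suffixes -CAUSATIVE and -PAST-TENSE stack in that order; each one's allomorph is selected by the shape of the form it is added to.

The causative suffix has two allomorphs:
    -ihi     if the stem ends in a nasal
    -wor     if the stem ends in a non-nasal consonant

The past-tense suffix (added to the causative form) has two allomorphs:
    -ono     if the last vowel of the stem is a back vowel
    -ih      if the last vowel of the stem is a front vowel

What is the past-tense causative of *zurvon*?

*zurvon* — final consonant /n/ (a nasal) → -ihi → *zurvonihi*.
The last vowel of the causative form *zurvonihi* is /i/, which is a front vowel, so the past-tense suffix is -ih, giving *zurvonihiih*.

zurvonihiih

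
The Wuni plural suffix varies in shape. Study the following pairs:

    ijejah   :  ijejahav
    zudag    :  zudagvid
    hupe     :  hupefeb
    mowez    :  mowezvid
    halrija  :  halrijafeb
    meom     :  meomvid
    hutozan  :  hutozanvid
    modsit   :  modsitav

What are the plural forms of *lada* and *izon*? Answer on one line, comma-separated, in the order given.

ladafeb, izonvid

The alternation tracks the final sound of the stem — -av when the stem ends in a voiceless consonant (*ijejah*, *modsit*); -vid when the stem ends in a voiced consonant (*zudag*, *mowez*, *meom*, *hutozan*); -feb when the stem ends in a vowel (*hupe*, *halrija*).
Since the final sound of *lada* is /a/ (a vowel), it takes -feb, giving *ladafeb*.
*izon* — final sound /n/ (a voiced consonant) → -vid → *izonvid*.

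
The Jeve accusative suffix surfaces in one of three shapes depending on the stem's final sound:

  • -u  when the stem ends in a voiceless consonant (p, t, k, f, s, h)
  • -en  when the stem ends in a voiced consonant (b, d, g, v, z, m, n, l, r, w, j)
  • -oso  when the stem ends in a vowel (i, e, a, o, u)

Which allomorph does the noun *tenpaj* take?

-en

Since the final sound of *tenpaj* is /j/ (a voiced consonant), it takes -en.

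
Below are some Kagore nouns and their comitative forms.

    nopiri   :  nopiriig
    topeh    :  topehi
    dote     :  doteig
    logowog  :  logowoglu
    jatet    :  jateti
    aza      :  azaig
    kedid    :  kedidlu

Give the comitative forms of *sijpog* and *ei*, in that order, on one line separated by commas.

The pattern is voicing of the final sound: -i when the stem ends in a voiceless consonant (*topeh*, *jatet*); -lu when the stem ends in a voiced consonant (*logowog*, *kedid*); -ig when the stem ends in a vowel (*nopiri*, *dote*, *aza*).
*sijpog* — final sound /g/ (a voiced consonant) → -lu → *sijpoglu*.
The final sound of *ei* is /i/, which is a vowel, so the suffix is -ig, giving *eiig*.

sijpoglu, eiig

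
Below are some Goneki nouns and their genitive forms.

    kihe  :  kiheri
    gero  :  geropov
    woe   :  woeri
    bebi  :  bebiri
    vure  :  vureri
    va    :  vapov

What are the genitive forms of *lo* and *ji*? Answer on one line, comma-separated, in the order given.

Looking at the last vowel of each stem: -ri when the last vowel of the stem is a front vowel (*kihe*, *woe*, *bebi*, *vure*); -pov when the last vowel of the stem is a back vowel (*gero*, *va*).
Since the last vowel of *lo* is /o/ (a back vowel), it takes -pov, giving *lopov*.
*ji* — last vowel /i/ (a front vowel) → -ri → *jiri*.

lopov, jiri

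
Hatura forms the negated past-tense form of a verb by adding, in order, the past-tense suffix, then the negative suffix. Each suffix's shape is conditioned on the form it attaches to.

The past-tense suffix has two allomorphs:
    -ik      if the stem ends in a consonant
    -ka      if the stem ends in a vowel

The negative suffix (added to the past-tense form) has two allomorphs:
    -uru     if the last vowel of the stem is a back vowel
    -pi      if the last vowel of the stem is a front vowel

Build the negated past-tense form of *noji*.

nojikauru

Since the final sound of *noji* is /i/ (a vowel), it takes -ka, giving *nojika*.
The past-tense form *nojika*: last vowel = /a/, a back vowel → -uru → *nojikauru*.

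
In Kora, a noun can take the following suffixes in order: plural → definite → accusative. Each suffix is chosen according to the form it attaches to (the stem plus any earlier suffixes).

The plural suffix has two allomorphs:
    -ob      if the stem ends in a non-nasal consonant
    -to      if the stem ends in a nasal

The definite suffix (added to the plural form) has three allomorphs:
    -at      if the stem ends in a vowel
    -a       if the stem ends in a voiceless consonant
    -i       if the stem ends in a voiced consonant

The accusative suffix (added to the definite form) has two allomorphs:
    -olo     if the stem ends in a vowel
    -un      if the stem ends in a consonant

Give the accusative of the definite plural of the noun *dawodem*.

dawodemtoatun

*dawodem* — final consonant /m/ (a nasal) → -to → *dawodemto*.
Since the final sound of the plural form *dawodemto* is /o/ (a vowel), it takes -at, giving *dawodemtoat*.
The final sound of the definite form *dawodemtoat* is /t/, which is a consonant, so the accusative suffix is -un, giving *dawodemtoatun*.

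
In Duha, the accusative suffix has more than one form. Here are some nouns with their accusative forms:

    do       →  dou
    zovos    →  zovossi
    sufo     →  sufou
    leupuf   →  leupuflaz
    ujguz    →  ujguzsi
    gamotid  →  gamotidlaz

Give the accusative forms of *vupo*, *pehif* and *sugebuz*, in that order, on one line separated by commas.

vupou, pehiflaz, sugebuzsi

Looking at the final sound of each stem: -si when the stem ends in a sibilant (*zovos*, *ujguz*); -laz when the stem ends in a non-sibilant consonant (*leupuf*, *gamotid*); -u when the stem ends in a vowel (*do*, *sufo*).
The final sound of *vupo* is /o/, which is a vowel, so the suffix is -u, giving *vupou*.
*pehif* — final sound /f/ (a non-sibilant consonant) → -laz → *pehiflaz*.
Since the final sound of *sugebuz* is /z/ (a sibilant), it takes -si, giving *sugebuzsi*.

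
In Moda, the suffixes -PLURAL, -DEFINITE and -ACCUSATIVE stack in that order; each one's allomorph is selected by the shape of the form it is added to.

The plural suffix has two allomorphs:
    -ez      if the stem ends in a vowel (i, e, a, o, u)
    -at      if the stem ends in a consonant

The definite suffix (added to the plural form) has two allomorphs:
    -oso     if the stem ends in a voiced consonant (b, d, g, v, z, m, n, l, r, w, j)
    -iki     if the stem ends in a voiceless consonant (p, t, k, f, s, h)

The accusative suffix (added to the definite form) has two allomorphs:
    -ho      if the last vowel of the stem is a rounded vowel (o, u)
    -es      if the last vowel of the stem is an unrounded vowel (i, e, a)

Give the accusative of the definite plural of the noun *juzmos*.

*juzmos*: final sound = /s/, a consonant → -at → *juzmosat*.
Since the final consonant of the plural form *juzmosat* is /t/ (voiceless), it takes -iki, giving *juzmosatiki*.
The last vowel of the definite form *juzmosatiki* is /i/, which is an unrounded vowel, so the accusative suffix is -es, giving *juzmosatikies*.

juzmosatikies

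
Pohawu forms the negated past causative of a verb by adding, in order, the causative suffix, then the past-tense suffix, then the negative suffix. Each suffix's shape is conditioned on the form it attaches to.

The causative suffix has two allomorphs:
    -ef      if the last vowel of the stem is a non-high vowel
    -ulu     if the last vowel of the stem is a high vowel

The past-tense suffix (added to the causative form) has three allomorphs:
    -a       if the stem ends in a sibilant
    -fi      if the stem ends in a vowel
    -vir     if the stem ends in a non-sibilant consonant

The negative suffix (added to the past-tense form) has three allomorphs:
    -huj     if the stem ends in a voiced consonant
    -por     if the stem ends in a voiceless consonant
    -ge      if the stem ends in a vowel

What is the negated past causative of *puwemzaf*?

puwemzafefvirhuj

The last vowel of *puwemzaf* is /a/, which is a non-high vowel, so the causative suffix is -ef, giving *puwemzafef*.
The causative form *puwemzafef* — final sound /f/ (a non-sibilant consonant) → -vir → *puwemzafefvir*.
The past-tense form *puwemzafefvir* — final sound /r/ (a voiced consonant) → -huj → *puwemzafefvirhuj*.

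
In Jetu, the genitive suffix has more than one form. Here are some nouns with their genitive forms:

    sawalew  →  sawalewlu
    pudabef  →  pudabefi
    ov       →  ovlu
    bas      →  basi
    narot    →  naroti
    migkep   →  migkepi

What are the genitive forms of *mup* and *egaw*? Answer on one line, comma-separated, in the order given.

mupi, egawlu

The pattern is voicing of the final consonant: -i when the stem ends in a voiceless consonant (*pudabef*, *bas*, *narot*, *migkep*); -lu when the stem ends in a voiced consonant (*sawalew*, *ov*).
*mup*: final consonant = /p/, voiceless → -i → *mupi*.
*egaw*: final consonant = /w/, voiced → -lu → *egawlu*.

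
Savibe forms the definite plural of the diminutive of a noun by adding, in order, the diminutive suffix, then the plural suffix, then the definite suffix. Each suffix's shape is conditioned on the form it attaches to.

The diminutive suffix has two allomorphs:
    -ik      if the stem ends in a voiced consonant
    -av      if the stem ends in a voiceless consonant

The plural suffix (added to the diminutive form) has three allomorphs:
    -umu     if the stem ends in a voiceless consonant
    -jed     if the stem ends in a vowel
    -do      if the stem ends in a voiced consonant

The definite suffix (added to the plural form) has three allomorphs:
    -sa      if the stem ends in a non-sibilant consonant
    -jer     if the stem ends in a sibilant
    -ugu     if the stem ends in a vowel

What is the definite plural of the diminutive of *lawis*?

Since the final consonant of *lawis* is /s/ (voiceless), it takes -av, giving *lawisav*.
The final sound of the diminutive form *lawisav* is /v/, which is a voiced consonant, so the plural suffix is -do, giving *lawisavdo*.
The final sound of the plural form *lawisavdo* is /o/, which is a vowel, so the definite suffix is -ugu, giving *lawisavdougu*.

lawisavdougu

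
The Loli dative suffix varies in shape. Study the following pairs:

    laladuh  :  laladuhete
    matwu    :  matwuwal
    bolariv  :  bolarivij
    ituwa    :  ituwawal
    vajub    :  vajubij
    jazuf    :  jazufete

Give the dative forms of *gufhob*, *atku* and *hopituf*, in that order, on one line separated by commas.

Looking at the final sound of each stem: -ete when the stem ends in a voiceless consonant (*laladuh*, *jazuf*); -ij when the stem ends in a voiced consonant (*bolariv*, *vajub*); -wal when the stem ends in a vowel (*matwu*, *ituwa*).
Since the final sound of *gufhob* is /b/ (a voiced consonant), it takes -ij, giving *gufhobij*.
The final sound of *atku* is /u/, which is a vowel, so the suffix is -wal, giving *atkuwal*.
Since the final sound of *hopituf* is /f/ (a voiceless consonant), it takes -ete, giving *hopitufete*.

gufhobij, atkuwal, hopitufete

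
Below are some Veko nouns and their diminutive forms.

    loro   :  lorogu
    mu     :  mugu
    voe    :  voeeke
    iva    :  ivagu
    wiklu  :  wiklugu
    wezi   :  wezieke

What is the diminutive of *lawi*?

lawieke

Looking at the last vowel of each stem: -eke when the last vowel of the stem is a front vowel (*voe*, *wezi*); -gu when the last vowel of the stem is a back vowel (*loro*, *mu*, *iva*, *wiklu*).
*lawi* — last vowel /i/ (a front vowel) → -eke → *lawieke*.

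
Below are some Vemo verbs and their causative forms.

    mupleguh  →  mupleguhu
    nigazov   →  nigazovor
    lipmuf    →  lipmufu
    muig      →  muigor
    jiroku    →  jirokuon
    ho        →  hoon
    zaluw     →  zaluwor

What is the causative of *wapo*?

wapoon

The pattern is voicing of the final sound: -u when the stem ends in a voiceless consonant (*mupleguh*, *lipmuf*); -or when the stem ends in a voiced consonant (*nigazov*, *muig*, *zaluw*); -on when the stem ends in a vowel (*jiroku*, *ho*).
*wapo*: final sound = /o/, a vowel → -on → *wapoon*.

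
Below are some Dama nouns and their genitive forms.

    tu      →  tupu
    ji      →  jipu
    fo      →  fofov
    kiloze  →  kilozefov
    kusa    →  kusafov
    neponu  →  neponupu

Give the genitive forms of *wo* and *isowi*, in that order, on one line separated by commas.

The suffix is conditioned by the last vowel: -pu when the last vowel of the stem is a high vowel (*tu*, *ji*, *neponu*); -fov when the last vowel of the stem is a non-high vowel (*fo*, *kiloze*, *kusa*).
*wo* — last vowel /o/ (a non-high vowel) → -fov → *wofov*.
*isowi*: last vowel = /i/, a high vowel → -pu → *isowipu*.

wofov, isowipu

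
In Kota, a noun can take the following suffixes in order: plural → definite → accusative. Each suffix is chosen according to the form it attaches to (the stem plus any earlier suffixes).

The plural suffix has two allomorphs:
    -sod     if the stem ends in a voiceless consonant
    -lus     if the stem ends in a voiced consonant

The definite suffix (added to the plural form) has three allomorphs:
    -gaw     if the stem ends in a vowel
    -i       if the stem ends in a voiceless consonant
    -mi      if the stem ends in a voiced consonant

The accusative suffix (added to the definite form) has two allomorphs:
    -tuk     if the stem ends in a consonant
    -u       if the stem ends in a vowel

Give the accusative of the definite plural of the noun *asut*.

asutsodmiu

*asut*: final consonant = /t/, voiceless → -sod → *asutsod*.
Since the final sound of the plural form *asutsod* is /d/ (a voiced consonant), it takes -mi, giving *asutsodmi*.
The definite form *asutsodmi*: final sound = /i/, a vowel → -u → *asutsodmiu*.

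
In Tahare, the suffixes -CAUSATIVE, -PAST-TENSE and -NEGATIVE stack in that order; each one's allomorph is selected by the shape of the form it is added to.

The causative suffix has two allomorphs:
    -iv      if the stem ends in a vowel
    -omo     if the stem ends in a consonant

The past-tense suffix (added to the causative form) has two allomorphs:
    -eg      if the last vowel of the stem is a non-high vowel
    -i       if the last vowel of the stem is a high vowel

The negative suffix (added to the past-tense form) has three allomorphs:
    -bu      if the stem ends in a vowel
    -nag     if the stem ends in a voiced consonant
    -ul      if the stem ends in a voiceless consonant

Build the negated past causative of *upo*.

upoivibu

The final sound of *upo* is /o/, which is a vowel, so the causative suffix is -iv, giving *upoiv*.
The last vowel of the causative form *upoiv* is /i/, which is a high vowel, so the past-tense suffix is -i, giving *upoivi*.
The past-tense form *upoivi*: final sound = /i/, a vowel → -bu → *upoivibu*.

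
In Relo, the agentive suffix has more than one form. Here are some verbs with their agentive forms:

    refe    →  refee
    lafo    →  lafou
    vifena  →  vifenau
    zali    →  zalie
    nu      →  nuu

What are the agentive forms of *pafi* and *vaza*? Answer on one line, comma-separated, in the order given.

pafie, vazau

The alternation tracks the last vowel of the stem — -e when the last vowel of the stem is a front vowel (*refe*, *zali*); -u when the last vowel of the stem is a back vowel (*lafo*, *vifena*, *nu*).
Since the last vowel of *pafi* is /i/ (a front vowel), it takes -e, giving *pafie*.
Since the last vowel of *vaza* is /a/ (a back vowel), it takes -u, giving *vazau*.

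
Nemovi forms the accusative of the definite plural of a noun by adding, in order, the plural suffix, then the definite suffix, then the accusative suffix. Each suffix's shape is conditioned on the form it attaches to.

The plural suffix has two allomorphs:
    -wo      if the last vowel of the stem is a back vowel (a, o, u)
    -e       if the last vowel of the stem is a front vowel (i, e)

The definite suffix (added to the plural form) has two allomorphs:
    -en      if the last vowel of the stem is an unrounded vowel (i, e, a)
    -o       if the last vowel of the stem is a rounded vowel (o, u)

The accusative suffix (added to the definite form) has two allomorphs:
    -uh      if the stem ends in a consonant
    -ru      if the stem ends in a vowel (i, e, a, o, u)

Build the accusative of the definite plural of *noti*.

notieenuh

The last vowel of *noti* is /i/, which is a front vowel, so the plural suffix is -e, giving *notie*.
The plural form *notie*: last vowel = /e/, an unrounded vowel → -en → *notieen*.
The definite form *notieen* — final sound /n/ (a consonant) → -uh → *notieenuh*.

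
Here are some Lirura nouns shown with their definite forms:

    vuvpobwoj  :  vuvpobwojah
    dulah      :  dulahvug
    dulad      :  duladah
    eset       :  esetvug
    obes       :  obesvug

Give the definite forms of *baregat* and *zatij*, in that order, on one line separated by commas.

baregatvug, zatijah

The suffix is conditioned by the final consonant: -vug when the stem ends in a voiceless consonant (*dulah*, *eset*, *obes*); -ah when the stem ends in a voiced consonant (*vuvpobwoj*, *dulad*).
Since the final consonant of *baregat* is /t/ (voiceless), it takes -vug, giving *baregatvug*.
*zatij* — final consonant /j/ (voiced) → -ah → *zatijah*.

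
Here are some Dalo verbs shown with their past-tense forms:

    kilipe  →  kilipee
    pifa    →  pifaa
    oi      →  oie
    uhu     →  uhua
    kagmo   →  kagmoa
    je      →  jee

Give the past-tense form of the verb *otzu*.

Looking at the last vowel of each stem: -e when the last vowel of the stem is a front vowel (*kilipe*, *oi*, *je*); -a when the last vowel of the stem is a back vowel (*pifa*, *uhu*, *kagmo*).
The last vowel of *otzu* is /u/, which is a back vowel, so the suffix is -a, giving *otzua*.

otzua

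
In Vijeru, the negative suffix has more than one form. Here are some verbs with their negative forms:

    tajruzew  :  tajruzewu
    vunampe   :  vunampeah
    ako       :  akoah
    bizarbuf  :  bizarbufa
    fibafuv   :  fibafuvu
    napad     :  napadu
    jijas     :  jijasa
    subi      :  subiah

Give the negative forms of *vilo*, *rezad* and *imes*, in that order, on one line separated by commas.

viloah, rezadu, imesa

The alternation tracks the final sound of the stem — -a when the stem ends in a voiceless consonant (*bizarbuf*, *jijas*); -u when the stem ends in a voiced consonant (*tajruzew*, *fibafuv*, *napad*); -ah when the stem ends in a vowel (*vunampe*, *ako*, *subi*).
Since the final sound of *vilo* is /o/ (a vowel), it takes -ah, giving *viloah*.
The final sound of *rezad* is /d/, which is a voiced consonant, so the suffix is -u, giving *rezadu*.
*imes* — final sound /s/ (a voiceless consonant) → -a → *imesa*.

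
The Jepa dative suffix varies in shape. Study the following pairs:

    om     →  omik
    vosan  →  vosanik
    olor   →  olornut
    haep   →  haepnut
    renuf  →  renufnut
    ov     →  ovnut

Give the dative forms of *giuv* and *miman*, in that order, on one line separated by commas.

giuvnut, mimanik

The alternation tracks the final consonant of the stem — -ik when the stem ends in a nasal (*om*, *vosan*); -nut when the stem ends in a non-nasal consonant (*olor*, *haep*, *renuf*, *ov*).
*giuv*: final consonant = /v/, non-nasal → -nut → *giuvnut*.
*miman* — final consonant /n/ (a nasal) → -ik → *mimanik*.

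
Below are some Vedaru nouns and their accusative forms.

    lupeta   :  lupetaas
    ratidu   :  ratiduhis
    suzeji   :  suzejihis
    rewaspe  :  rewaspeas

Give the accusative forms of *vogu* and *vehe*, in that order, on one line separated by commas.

voguhis, veheas

Looking at the last vowel of each stem: -his when the last vowel of the stem is a high vowel (*ratidu*, *suzeji*); -as when the last vowel of the stem is a non-high vowel (*lupeta*, *rewaspe*).
The last vowel of *vogu* is /u/, which is a high vowel, so the suffix is -his, giving *voguhis*.
*vehe* — last vowel /e/ (a non-high vowel) → -as → *veheas*.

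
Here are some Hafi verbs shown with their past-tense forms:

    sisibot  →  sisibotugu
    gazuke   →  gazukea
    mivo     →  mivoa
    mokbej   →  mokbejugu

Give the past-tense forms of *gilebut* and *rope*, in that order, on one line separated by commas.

Looking at the final sound of each stem: -ugu when the stem ends in a consonant (*sisibot*, *mokbej*); -a when the stem ends in a vowel (*gazuke*, *mivo*).
The final sound of *gilebut* is /t/, which is a consonant, so the suffix is -ugu, giving *gilebutugu*.
*rope* — final sound /e/ (a vowel) → -a → *ropea*.

gilebutugu, ropea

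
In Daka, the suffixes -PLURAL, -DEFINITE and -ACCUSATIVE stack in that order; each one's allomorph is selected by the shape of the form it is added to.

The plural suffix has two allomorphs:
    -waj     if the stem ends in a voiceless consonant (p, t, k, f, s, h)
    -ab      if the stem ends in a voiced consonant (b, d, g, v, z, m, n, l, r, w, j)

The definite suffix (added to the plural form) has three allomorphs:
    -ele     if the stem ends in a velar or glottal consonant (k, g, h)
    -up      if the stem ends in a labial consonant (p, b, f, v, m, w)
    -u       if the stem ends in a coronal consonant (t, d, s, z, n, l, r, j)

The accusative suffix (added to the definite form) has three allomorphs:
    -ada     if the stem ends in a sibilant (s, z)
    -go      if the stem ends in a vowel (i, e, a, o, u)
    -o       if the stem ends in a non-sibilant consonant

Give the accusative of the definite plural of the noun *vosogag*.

The final consonant of *vosogag* is /g/, which is voiced, so the plural suffix is -ab, giving *vosogagab*.
Since the final consonant of the plural form *vosogagab* is /b/ (labial), it takes -up, giving *vosogagabup*.
The definite form *vosogagabup*: final sound = /p/, a non-sibilant consonant → -o → *vosogagabupo*.

vosogagabupo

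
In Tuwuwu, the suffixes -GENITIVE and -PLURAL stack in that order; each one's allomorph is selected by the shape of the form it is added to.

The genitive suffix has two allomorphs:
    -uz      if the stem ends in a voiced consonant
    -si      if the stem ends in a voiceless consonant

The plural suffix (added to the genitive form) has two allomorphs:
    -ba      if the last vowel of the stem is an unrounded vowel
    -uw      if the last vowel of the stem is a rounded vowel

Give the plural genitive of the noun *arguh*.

Since the final consonant of *arguh* is /h/ (voiceless), it takes -si, giving *arguhsi*.
The last vowel of the genitive form *arguhsi* is /i/, which is an unrounded vowel, so the plural suffix is -ba, giving *arguhsiba*.

arguhsiba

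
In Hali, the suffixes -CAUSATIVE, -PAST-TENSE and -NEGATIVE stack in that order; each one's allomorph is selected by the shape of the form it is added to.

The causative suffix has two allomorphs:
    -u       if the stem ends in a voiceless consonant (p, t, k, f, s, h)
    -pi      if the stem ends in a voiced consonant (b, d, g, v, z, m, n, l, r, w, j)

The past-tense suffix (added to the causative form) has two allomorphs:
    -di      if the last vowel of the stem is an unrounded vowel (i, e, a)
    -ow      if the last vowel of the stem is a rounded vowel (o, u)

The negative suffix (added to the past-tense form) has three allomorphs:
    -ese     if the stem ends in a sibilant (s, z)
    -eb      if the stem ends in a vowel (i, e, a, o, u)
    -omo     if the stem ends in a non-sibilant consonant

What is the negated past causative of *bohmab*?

*bohmab*: final consonant = /b/, voiced → -pi → *bohmabpi*.
The causative form *bohmabpi*: last vowel = /i/, an unrounded vowel → -di → *bohmabpidi*.
The final sound of the past-tense form *bohmabpidi* is /i/, which is a vowel, so the negative suffix is -eb, giving *bohmabpidieb*.

bohmabpidieb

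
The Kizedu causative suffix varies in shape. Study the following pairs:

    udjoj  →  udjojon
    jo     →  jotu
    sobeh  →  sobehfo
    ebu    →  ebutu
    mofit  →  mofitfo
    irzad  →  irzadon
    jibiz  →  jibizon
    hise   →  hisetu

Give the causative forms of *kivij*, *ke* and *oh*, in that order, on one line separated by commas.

kivijon, ketu, ohfo

The suffix is conditioned by the final sound: -fo when the stem ends in a voiceless consonant (*sobeh*, *mofit*); -on when the stem ends in a voiced consonant (*udjoj*, *irzad*, *jibiz*); -tu when the stem ends in a vowel (*jo*, *ebu*, *hise*).
Since the final sound of *kivij* is /j/ (a voiced consonant), it takes -on, giving *kivijon*.
*ke* — final sound /e/ (a vowel) → -tu → *ketu*.
Since the final sound of *oh* is /h/ (a voiceless consonant), it takes -fo, giving *ohfo*.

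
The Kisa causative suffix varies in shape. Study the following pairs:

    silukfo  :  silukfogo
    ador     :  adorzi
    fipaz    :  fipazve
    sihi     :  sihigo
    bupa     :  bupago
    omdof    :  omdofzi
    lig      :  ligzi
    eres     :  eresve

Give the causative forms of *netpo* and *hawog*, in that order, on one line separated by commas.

netpogo, hawogzi

The pattern is sibilance of the final sound: -ve when the stem ends in a sibilant (*fipaz*, *eres*); -zi when the stem ends in a non-sibilant consonant (*ador*, *omdof*, *lig*); -go when the stem ends in a vowel (*silukfo*, *sihi*, *bupa*).
*netpo*: final sound = /o/, a vowel → -go → *netpogo*.
*hawog* — final sound /g/ (a non-sibilant consonant) → -zi → *hawogzi*.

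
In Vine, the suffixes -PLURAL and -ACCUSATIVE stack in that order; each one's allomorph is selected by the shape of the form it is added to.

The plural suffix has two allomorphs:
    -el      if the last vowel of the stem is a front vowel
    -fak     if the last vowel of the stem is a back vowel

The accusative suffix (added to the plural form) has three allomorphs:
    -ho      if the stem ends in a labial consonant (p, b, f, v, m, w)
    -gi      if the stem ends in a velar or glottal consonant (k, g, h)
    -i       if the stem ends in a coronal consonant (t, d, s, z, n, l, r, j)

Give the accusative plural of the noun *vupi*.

vupieli

*vupi*: last vowel = /i/, a front vowel → -el → *vupiel*.
Since the final consonant of the plural form *vupiel* is /l/ (coronal), it takes -i, giving *vupieli*.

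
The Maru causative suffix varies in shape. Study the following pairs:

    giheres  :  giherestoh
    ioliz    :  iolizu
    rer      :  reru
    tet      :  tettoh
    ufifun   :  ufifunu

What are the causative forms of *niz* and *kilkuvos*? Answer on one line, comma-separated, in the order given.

nizu, kilkuvostoh

The suffix is conditioned by the final consonant: -toh when the stem ends in a voiceless consonant (*giheres*, *tet*); -u when the stem ends in a voiced consonant (*ioliz*, *rer*, *ufifun*).
*niz*: final consonant = /z/, voiced → -u → *nizu*.
*kilkuvos* — final consonant /s/ (voiceless) → -toh → *kilkuvostoh*.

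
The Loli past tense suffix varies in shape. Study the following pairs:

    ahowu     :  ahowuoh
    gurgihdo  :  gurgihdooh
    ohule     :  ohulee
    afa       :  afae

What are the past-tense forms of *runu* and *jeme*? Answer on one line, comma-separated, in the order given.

runuoh, jemee

The pattern is rounding harmony: -oh when the last vowel of the stem is a rounded vowel (*ahowu*, *gurgihdo*); -e when the last vowel of the stem is an unrounded vowel (*ohule*, *afa*).
Since the last vowel of *runu* is /u/ (a rounded vowel), it takes -oh, giving *runuoh*.
Since the last vowel of *jeme* is /e/ (an unrounded vowel), it takes -e, giving *jemee*.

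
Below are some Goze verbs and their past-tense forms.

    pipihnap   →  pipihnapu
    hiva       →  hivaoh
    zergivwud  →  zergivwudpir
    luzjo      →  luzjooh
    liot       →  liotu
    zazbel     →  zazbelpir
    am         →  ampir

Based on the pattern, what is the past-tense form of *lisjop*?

The pattern is voicing of the final sound: -u when the stem ends in a voiceless consonant (*pipihnap*, *liot*); -pir when the stem ends in a voiced consonant (*zergivwud*, *zazbel*, *am*); -oh when the stem ends in a vowel (*hiva*, *luzjo*).
The final sound of *lisjop* is /p/, which is a voiceless consonant, so the suffix is -u, giving *lisjopu*.

lisjopu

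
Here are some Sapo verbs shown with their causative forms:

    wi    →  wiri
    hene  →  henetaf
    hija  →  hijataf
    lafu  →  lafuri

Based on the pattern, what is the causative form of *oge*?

ogetaf

The pattern is height harmony: -ri when the last vowel of the stem is a high vowel (*wi*, *lafu*); -taf when the last vowel of the stem is a non-high vowel (*hene*, *hija*).
*oge*: last vowel = /e/, a non-high vowel → -taf → *ogetaf*.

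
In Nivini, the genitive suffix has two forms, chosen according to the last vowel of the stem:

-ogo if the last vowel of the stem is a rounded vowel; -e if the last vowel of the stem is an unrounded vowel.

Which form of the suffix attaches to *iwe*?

The last vowel of *iwe* is /e/, which is an unrounded vowel, so the suffix is -e.

-e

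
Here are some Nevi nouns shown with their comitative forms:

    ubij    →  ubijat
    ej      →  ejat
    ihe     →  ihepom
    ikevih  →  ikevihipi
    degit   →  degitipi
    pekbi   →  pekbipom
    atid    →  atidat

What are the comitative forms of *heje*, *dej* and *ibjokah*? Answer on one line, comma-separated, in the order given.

hejepom, dejat, ibjokahipi

Looking at the final sound of each stem: -ipi when the stem ends in a voiceless consonant (*ikevih*, *degit*); -at when the stem ends in a voiced consonant (*ubij*, *ej*, *atid*); -pom when the stem ends in a vowel (*ihe*, *pekbi*).
*heje*: final sound = /e/, a vowel → -pom → *hejepom*.
Since the final sound of *dej* is /j/ (a voiced consonant), it takes -at, giving *dejat*.
Since the final sound of *ibjokah* is /h/ (a voiceless consonant), it takes -ipi, giving *ibjokahipi*.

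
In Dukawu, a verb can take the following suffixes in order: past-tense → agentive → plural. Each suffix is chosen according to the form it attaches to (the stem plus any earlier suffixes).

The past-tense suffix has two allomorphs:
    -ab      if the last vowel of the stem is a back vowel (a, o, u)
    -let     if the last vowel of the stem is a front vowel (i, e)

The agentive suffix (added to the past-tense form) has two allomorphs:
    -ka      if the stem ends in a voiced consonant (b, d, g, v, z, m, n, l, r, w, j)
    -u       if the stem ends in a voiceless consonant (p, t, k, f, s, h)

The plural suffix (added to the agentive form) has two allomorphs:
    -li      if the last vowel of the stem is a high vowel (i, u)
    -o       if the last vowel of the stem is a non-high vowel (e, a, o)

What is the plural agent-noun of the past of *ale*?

aleletuli

*ale* — last vowel /e/ (a front vowel) → -let → *alelet*.
The past-tense form *alelet*: final consonant = /t/, voiceless → -u → *aleletu*.
Since the last vowel of the agentive form *aleletu* is /u/ (a high vowel), it takes -li, giving *aleletuli*.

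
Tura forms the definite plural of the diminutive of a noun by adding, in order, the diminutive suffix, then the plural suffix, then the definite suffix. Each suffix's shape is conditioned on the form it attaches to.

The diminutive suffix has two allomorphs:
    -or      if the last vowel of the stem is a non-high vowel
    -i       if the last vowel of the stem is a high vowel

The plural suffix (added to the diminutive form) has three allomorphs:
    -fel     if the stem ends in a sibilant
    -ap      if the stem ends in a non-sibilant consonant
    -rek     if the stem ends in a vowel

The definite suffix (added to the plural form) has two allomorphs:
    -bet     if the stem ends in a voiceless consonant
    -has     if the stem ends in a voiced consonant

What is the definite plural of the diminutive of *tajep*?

tajeporapbet

Since the last vowel of *tajep* is /e/ (a non-high vowel), it takes -or, giving *tajepor*.
Since the final sound of the diminutive form *tajepor* is /r/ (a non-sibilant consonant), it takes -ap, giving *tajeporap*.
Since the final consonant of the plural form *tajeporap* is /p/ (voiceless), it takes -bet, giving *tajeporapbet*.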